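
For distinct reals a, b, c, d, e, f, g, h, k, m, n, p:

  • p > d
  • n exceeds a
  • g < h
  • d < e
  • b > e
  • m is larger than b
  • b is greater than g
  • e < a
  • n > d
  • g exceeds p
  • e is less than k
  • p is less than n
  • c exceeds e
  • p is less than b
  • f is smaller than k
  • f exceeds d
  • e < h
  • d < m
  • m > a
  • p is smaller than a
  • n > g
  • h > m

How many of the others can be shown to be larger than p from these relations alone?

The elements the relations force above p are g, a, n, b, m, h — no chain reaches any other.
That is 6.

6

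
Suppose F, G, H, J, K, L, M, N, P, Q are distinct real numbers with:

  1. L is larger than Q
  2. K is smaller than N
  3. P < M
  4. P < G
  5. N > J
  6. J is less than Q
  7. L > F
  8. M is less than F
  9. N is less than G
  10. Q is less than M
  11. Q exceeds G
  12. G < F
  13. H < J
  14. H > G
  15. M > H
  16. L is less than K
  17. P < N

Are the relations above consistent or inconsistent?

inconsistent

Chaining the given relations yields G < H < J < Q < M < F < L < K < N, so G < N. But one relation states N < G. These cannot both hold.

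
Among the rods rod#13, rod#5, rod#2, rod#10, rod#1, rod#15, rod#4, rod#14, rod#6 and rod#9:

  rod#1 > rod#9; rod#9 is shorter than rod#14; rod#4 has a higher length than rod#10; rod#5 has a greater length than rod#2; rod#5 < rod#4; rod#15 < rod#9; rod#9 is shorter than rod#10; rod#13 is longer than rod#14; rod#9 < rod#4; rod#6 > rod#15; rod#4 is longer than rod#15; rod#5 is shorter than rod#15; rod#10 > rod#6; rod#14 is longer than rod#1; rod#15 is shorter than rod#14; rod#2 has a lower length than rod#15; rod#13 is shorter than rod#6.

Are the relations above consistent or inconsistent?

The single ordering rod#2 < rod#5 < rod#15 < rod#9 < rod#1 < rod#14 < rod#13 < rod#6 < rod#10 < rod#4 satisfies every listed relation, so no contradiction arises.

consistent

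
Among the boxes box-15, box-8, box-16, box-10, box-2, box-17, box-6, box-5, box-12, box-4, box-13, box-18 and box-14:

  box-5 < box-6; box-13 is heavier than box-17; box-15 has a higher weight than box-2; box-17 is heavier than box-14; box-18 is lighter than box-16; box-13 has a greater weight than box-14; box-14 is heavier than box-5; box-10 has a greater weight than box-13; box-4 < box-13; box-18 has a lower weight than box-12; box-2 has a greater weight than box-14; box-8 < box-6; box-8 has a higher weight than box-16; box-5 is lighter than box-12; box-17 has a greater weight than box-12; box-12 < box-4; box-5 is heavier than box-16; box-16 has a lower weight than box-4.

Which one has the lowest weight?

box-18

Chaining upward from box-18: directly above it, box-16, box-12; then box-5, box-8, box-17, box-4; then box-14, box-6, box-13; then box-2, box-10; then box-15.
That covers every other element, and nothing is given below box-18, so box-18 is the lowest weight.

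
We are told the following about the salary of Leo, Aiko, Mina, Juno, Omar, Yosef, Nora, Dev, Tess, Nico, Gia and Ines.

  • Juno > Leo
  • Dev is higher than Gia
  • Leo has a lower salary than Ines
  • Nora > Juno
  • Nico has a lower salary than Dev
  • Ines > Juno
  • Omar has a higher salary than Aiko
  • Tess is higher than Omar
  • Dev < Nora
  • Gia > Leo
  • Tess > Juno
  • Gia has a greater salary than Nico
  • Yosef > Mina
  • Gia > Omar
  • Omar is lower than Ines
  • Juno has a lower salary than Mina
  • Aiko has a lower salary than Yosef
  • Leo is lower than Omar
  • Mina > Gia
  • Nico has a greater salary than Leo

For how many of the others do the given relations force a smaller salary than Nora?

7

Directly below Nora: Juno, Dev.
One step further: Leo, Nico, Gia (5 so far).
One step further: Omar (6 so far).
One step further: Aiko (7 so far).
Nothing else is reachable below Nora; 7 in all.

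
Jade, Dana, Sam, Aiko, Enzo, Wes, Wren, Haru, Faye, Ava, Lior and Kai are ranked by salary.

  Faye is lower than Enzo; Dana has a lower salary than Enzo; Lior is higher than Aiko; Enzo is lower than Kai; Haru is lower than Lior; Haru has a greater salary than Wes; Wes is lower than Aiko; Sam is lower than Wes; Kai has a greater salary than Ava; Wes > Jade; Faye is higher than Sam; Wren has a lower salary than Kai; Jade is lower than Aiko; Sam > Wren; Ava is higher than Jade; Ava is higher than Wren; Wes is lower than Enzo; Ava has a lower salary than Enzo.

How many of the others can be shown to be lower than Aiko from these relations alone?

From Aiko the given relations immediately reach Jade, Wes.
From those, Sam — 3 in total.
From those, Wren — 4 in total.
No other element is forced below Aiko by the given relations, so the count is 4.

4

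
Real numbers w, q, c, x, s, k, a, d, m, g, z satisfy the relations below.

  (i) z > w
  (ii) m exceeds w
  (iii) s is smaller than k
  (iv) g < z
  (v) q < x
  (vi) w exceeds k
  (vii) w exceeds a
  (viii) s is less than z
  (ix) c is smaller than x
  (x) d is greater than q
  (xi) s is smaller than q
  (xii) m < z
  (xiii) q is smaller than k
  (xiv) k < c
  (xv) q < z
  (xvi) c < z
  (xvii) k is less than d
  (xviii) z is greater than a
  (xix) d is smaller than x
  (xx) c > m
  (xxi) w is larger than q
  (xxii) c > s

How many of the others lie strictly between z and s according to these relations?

5

The relations place s below z. An element lies strictly between them when it is forced above s and also forced below z.
Above s: {q, k, d, w, m, c, x}. Below z: {g, q, k, a, w, m, c}.
Intersection: {q, k, w, m, c} — 5.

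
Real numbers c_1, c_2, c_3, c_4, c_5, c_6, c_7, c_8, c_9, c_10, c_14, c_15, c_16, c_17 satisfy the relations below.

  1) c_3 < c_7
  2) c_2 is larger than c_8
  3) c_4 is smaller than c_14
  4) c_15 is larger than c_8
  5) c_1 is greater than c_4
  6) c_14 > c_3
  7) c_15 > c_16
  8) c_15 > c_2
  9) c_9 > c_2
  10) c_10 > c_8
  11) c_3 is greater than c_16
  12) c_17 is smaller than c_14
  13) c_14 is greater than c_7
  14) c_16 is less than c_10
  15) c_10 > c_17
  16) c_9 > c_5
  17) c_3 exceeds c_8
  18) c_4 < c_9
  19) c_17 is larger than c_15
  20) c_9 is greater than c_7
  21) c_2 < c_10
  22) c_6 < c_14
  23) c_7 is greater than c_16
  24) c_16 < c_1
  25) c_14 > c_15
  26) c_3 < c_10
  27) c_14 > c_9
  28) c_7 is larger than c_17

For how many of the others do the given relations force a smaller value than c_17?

4

From c_17 the given relations immediately reach c_15.
From those, c_16, c_8, c_2 — 4 in total.
Nothing else is reachable below c_17; 4 in all.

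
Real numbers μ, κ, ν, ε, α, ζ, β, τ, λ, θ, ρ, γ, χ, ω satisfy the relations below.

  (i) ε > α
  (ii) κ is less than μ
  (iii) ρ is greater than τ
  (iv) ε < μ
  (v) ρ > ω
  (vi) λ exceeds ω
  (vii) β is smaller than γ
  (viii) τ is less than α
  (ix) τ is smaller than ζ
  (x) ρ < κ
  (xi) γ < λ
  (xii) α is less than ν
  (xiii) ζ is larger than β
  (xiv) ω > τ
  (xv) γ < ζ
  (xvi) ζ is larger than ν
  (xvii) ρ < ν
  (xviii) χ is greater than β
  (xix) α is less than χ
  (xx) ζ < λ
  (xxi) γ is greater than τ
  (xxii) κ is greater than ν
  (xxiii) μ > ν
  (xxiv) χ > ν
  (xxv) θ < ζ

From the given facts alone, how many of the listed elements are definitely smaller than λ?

The elements the relations force below λ are θ, τ, ω, β, ρ, α, ν, γ, ζ — no chain reaches any other.
That is 9.

9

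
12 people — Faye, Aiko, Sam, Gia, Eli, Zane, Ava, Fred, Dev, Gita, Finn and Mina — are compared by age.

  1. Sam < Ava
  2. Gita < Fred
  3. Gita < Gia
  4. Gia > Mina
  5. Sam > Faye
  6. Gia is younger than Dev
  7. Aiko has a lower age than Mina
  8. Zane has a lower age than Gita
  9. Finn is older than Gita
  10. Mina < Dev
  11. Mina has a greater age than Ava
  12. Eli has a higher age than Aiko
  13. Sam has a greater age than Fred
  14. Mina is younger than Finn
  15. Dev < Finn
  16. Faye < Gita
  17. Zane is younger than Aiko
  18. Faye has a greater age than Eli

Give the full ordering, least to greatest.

Zane < Aiko < Eli < Faye < Gita < Fred < Sam < Ava < Mina < Gia < Dev < Finn

Each adjacent pair is fixed by a given relation: Zane < Aiko; Aiko < Eli; Eli < Faye; Faye < Gita; Gita < Fred; Fred < Sam; Sam < Ava; Ava < Mina; Mina < Gia; Gia < Dev; Dev < Finn. Chaining them end to end gives the full order.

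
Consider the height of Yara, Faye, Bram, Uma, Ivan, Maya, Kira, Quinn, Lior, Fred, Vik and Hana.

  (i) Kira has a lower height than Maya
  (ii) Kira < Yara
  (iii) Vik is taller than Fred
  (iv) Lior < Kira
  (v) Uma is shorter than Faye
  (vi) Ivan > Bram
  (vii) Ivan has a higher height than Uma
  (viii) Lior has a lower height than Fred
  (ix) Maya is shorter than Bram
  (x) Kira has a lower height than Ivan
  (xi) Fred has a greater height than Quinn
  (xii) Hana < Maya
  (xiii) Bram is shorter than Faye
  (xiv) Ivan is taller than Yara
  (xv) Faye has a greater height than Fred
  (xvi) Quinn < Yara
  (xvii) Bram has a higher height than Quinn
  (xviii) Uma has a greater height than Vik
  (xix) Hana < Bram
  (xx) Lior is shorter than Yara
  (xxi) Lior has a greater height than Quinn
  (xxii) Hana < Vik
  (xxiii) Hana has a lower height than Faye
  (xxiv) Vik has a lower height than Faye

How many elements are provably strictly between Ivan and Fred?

2

The relations place Fred below Ivan. An element lies strictly between them when it is forced above Fred and also forced below Ivan.
Above Fred: {Vik, Uma, Faye}. Below Ivan: {Hana, Quinn, Lior, Kira, Maya, Vik, Bram, Uma, Yara}.
Intersection: {Vik, Uma} — 2.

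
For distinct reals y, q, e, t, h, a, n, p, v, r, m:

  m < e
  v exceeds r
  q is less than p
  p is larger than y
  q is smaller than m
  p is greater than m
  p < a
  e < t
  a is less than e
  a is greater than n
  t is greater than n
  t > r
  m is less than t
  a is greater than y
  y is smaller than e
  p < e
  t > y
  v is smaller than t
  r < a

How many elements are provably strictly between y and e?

2

The relations place y below e. An element lies strictly between them when it is forced above y and also forced below e.
Above y: {p, a, t}. Below e: {n, q, r, m, p, a}.
Intersection: {p, a} — 2.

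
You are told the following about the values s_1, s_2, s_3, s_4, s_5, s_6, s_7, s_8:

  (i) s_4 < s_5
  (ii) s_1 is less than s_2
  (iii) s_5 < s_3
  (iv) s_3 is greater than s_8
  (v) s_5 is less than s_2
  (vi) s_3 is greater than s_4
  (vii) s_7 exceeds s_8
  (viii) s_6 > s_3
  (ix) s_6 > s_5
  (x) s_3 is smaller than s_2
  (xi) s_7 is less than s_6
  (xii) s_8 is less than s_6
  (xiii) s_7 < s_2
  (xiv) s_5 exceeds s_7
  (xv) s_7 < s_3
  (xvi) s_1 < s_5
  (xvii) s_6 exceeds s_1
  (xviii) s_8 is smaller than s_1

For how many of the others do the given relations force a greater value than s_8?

The elements the relations force above s_8 are s_7, s_1, s_5, s_3, s_2, s_6 — no chain reaches any other.
That is 6.

6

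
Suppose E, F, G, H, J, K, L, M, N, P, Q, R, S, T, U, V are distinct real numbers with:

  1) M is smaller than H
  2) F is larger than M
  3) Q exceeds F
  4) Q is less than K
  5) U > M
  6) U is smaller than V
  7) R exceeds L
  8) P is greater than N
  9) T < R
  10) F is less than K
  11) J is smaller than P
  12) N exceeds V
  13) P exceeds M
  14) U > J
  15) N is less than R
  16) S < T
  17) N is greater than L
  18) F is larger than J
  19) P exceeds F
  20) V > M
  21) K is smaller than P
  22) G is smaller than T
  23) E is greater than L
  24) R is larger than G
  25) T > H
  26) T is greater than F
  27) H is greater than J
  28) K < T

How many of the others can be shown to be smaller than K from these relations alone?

4

From K the given relations immediately reach F, Q.
From those, J, M — 4 in total.
Nothing else is reachable below K; 4 in all.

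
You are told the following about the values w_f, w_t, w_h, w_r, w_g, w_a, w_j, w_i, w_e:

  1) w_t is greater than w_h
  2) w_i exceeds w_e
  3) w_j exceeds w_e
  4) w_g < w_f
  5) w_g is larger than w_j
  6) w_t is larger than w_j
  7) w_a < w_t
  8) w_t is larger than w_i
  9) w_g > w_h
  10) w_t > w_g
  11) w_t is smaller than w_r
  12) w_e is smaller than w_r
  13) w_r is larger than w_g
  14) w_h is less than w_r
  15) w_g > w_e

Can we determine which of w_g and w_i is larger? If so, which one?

Following every chain through w_i: above w_i we get w_t, w_r; below w_i we get w_e.
w_g is not reached, and no chain runs the other way from w_g to w_i.
So the given relations leave the order of w_i and w_g undetermined.

undetermined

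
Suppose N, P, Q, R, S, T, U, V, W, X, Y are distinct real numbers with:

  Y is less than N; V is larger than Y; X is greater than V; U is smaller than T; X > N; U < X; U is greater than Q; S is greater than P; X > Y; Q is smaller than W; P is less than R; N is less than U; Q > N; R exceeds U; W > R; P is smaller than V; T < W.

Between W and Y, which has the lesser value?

Y

Following the relations from Y: Y < N < Q < U < T < W.
So Y < W; Y is the smaller of the two.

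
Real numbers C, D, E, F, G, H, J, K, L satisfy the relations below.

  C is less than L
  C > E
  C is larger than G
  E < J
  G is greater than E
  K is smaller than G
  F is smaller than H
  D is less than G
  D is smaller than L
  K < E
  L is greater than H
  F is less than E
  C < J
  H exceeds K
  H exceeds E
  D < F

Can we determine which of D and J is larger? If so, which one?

J

Following the relations from D: D < F < E < G < C < J.
So J is larger.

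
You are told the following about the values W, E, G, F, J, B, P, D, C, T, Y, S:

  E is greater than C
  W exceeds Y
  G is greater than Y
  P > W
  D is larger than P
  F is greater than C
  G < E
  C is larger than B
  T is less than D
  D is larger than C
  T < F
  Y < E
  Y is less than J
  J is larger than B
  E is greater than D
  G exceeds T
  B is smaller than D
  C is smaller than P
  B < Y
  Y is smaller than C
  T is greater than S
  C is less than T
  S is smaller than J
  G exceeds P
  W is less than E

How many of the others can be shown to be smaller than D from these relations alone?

7

From D the given relations immediately reach B, C, T, P.
From those, S, Y, W — 7 in total.
Nothing else is reachable below D; 7 in all.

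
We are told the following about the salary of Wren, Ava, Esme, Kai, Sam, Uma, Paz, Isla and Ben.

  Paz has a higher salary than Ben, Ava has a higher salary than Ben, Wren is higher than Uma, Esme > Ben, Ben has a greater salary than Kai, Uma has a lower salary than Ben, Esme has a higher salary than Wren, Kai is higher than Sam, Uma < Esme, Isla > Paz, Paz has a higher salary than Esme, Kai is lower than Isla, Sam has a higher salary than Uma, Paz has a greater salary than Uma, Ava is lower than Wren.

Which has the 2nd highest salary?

Paz

Chaining the given pairs: Uma < Sam < Kai < Ben < Ava < Wren < Esme < Paz < Isla.
The 2nd largest is Paz.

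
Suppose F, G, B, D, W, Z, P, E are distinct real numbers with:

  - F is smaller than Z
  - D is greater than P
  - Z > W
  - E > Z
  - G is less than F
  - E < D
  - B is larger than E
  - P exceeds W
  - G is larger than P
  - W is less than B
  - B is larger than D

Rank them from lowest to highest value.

W < P < G < F < Z < E < D < B

Nothing is placed below W, so it is least; from there W < P; P < G; G < F; F < Z; Z < E; E < D; D < B, each given directly.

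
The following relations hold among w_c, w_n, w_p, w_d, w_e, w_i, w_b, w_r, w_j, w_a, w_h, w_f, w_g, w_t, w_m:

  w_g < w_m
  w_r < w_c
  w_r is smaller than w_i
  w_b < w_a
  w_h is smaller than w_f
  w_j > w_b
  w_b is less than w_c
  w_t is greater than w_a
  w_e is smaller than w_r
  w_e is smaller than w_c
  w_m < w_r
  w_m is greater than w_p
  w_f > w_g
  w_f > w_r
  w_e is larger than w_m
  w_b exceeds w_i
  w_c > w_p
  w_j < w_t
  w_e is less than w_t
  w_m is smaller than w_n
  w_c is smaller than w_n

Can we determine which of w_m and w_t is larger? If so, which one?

w_t

Link the given pairs in sequence: w_m < w_e; w_e < w_r; w_r < w_i; w_i < w_b; w_b < w_j; w_j < w_t.
Chaining these gives w_m < w_e < w_r < w_i < w_b < w_j < w_t.
So w_t is larger.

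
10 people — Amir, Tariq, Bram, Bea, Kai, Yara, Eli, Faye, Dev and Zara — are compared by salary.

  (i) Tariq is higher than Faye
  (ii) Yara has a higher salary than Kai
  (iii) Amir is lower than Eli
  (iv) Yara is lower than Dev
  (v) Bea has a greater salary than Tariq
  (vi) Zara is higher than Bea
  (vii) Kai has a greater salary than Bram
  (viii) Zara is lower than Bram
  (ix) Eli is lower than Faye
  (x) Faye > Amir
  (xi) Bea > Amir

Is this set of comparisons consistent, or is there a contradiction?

consistent

The single ordering Amir < Eli < Faye < Tariq < Bea < Zara < Bram < Kai < Yara < Dev satisfies every listed relation, so no contradiction arises.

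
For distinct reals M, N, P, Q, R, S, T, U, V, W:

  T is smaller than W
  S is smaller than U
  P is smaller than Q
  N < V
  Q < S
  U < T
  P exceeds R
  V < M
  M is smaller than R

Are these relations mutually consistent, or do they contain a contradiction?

consistent

Every relation is compatible with N < V < M < R < P < Q < S < U < T < W; the set is consistent.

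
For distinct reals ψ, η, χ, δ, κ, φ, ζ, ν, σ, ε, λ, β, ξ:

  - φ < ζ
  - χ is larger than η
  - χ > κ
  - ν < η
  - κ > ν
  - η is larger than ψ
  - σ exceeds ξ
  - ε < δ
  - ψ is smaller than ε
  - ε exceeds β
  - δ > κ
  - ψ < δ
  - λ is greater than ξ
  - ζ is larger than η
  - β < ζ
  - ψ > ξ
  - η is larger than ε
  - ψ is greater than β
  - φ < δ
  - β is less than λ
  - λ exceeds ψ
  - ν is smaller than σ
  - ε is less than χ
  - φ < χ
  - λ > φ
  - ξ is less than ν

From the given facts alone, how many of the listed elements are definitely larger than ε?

From ε the given relations immediately reach η, χ, δ.
From those, ζ — 4 in total.
Nothing else is reachable above ε; 4 in all.

4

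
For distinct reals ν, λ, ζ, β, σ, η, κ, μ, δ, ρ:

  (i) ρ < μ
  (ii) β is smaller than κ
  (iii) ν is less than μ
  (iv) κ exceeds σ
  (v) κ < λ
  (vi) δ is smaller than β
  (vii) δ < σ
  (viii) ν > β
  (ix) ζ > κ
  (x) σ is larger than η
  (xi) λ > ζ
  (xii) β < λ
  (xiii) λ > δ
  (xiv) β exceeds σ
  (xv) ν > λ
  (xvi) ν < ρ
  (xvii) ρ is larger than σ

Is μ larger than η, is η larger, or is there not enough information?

μ

The relevant relations are η < σ; σ < β; β < κ; κ < ζ; ζ < λ; λ < ν; ν < ρ; ρ < μ.
Together: η < σ < β < κ < ζ < λ < ν < ρ < μ.
So μ is larger.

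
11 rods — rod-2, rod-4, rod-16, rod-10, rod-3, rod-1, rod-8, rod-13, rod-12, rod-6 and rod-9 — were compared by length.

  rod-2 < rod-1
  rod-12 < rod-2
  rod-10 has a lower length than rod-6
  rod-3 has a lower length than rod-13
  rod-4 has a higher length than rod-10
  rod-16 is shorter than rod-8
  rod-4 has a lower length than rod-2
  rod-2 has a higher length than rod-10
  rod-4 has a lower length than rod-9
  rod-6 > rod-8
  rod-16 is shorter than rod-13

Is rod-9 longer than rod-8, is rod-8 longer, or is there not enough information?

Following every chain through rod-8: above rod-8 we get rod-6; below rod-8 we get rod-16.
rod-9 is not reached, and no chain runs the other way from rod-9 to rod-8.
So the given relations leave the order of rod-8 and rod-9 undetermined.

undetermined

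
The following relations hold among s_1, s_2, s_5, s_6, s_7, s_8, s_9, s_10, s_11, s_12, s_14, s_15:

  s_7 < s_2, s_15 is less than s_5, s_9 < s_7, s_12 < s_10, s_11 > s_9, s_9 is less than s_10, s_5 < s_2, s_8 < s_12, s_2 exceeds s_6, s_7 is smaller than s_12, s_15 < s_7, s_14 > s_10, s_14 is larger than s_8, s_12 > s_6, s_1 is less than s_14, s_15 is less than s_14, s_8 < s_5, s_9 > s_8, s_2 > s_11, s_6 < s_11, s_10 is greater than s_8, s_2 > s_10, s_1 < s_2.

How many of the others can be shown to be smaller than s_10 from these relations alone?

6

From s_10 the given relations immediately reach s_8, s_9, s_12.
From those, s_6, s_7 — 5 in total.
From those, s_15 — 6 in total.
No other element is forced below s_10 by the given relations, so the count is 6.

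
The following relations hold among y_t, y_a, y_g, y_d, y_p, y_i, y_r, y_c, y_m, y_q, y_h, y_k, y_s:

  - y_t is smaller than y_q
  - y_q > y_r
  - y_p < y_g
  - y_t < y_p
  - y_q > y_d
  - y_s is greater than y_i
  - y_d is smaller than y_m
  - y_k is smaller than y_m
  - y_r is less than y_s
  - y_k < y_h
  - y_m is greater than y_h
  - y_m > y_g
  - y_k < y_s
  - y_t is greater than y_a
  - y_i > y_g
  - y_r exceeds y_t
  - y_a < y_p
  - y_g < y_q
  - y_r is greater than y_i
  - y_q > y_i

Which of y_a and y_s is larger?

Chaining the given relations: y_a < y_t < y_p < y_g < y_i < y_r < y_s.
So y_a < y_s; y_s is the larger of the two.

y_s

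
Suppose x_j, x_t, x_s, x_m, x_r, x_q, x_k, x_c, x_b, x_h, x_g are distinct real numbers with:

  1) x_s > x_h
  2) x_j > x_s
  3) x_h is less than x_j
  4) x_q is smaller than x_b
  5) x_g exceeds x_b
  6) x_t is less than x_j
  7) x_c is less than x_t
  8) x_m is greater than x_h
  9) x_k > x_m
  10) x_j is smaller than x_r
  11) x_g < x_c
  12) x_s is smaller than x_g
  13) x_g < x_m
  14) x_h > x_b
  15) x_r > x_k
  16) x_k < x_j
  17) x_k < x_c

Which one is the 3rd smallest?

x_h

Piecing the relations together gives one ordering: x_q < x_b < x_h < x_s < x_g < x_m < x_k < x_c < x_t < x_j < x_r.
The 3rd smallest is x_h.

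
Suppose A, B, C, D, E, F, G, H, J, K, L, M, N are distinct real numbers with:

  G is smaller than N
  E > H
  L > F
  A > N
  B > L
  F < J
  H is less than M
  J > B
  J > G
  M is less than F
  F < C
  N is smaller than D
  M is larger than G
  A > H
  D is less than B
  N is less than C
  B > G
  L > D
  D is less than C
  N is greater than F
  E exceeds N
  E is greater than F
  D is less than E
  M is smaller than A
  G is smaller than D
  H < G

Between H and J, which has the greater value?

J

H < G < M < F < N < D < L < B < J, by transitivity through G, M, F, N, D, L, B.
So H < J; J is the larger of the two.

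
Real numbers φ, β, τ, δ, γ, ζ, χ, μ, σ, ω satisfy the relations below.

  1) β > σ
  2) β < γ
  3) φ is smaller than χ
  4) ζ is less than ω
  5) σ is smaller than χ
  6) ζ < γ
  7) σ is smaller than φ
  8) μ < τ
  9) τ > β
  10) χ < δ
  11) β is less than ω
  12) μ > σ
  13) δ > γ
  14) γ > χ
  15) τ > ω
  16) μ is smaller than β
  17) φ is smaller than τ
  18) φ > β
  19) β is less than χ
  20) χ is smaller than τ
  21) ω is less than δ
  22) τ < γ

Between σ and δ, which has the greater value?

Link the given pairs in sequence: σ < μ; μ < β; β < φ; φ < χ; χ < τ; τ < γ; γ < δ.
Chaining these gives σ < μ < β < φ < χ < τ < γ < δ.
So σ < δ; δ is the larger of the two.

δ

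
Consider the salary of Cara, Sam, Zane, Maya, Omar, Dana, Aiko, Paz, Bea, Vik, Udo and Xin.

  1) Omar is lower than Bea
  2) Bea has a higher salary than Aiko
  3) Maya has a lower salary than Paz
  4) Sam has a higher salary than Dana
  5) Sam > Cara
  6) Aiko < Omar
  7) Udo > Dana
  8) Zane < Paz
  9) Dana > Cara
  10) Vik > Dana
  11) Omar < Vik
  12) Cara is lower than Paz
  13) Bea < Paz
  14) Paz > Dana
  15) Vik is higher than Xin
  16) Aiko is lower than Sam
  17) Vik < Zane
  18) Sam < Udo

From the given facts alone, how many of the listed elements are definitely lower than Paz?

From Paz the given relations immediately reach Cara, Maya, Dana, Zane, Bea.
From those, Aiko, Omar, Vik — 8 in total.
From those, Xin — 9 in total.
No other element is forced below Paz by the given relations, so the count is 9.

9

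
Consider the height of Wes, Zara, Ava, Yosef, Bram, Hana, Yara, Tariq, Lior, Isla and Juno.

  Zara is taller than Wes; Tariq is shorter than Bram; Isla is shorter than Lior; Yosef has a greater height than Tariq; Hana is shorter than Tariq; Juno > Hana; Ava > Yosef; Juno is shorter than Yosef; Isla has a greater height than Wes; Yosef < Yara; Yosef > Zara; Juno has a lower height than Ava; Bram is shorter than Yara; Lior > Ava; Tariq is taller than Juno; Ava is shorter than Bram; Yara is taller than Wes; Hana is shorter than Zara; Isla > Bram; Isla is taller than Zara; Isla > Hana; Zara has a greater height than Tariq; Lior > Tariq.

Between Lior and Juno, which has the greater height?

Juno < Tariq and Tariq < Zara give Juno < Zara.
Then Zara < Yosef extends the chain to Yosef.
With Yosef < Ava: Juno < Tariq < Zara < Yosef < Ava.
With Ava < Bram: Juno < Tariq < Zara < Yosef < Ava < Bram.
With Bram < Isla: Juno < Tariq < Zara < Yosef < Ava < Bram < Isla.
Then Isla < Lior extends the chain to Lior.
So Juno < Lior; Lior is the taller of the two.

Lior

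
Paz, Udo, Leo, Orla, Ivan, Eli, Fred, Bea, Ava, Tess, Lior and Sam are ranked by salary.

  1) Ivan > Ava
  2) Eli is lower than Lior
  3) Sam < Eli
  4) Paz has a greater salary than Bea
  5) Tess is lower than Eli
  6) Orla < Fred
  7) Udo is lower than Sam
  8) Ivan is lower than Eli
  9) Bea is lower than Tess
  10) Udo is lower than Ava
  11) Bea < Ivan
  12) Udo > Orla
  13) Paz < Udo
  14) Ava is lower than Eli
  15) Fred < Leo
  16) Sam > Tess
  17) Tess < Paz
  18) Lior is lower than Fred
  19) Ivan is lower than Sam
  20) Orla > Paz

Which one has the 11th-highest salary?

Piecing the relations together gives one ordering: Bea < Tess < Paz < Orla < Udo < Ava < Ivan < Sam < Eli < Lior < Fred < Leo.
The 11th largest is Tess.

Tess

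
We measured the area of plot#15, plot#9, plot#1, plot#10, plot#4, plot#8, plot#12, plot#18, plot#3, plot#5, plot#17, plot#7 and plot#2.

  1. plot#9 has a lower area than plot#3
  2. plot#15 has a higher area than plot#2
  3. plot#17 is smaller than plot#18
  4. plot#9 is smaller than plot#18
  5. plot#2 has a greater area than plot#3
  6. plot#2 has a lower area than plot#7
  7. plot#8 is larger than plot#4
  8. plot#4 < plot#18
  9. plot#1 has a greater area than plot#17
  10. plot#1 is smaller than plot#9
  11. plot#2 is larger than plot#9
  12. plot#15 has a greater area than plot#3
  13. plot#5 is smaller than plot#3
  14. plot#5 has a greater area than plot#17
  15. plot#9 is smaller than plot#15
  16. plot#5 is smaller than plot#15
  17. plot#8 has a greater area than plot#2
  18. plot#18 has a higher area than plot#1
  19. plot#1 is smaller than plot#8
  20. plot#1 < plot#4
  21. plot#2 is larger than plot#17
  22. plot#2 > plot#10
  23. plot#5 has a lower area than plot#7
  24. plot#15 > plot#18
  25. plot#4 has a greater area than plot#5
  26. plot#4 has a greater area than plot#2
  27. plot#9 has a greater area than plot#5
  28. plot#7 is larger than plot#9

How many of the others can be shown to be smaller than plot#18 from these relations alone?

8

From plot#18 the given relations immediately reach plot#17, plot#1, plot#9, plot#4.
From those, plot#5, plot#2 — 6 in total.
From those, plot#10, plot#3 — 8 in total.
Nothing else is reachable below plot#18; 8 in all.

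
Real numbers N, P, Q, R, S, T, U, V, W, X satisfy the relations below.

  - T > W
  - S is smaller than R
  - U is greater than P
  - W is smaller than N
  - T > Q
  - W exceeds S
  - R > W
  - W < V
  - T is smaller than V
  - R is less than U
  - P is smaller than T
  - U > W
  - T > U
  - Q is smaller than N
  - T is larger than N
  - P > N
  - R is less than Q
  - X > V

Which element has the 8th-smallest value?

Piecing the relations together gives one ordering: S < W < R < Q < N < P < U < T < V < X.
The 8th smallest is T.

T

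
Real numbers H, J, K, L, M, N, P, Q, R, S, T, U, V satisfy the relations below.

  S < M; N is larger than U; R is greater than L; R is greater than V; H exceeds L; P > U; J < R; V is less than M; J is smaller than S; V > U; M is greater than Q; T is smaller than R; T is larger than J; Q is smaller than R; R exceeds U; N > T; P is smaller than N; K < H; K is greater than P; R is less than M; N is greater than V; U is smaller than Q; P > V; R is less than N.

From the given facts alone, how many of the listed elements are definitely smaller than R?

From R the given relations immediately reach U, L, Q, V, J, T.
Nothing else is reachable below R; 6 in all.

6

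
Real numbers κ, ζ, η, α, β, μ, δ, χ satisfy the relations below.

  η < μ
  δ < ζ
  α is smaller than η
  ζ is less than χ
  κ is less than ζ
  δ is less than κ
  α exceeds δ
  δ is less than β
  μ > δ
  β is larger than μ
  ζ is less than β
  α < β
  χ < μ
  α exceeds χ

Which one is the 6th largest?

ζ

Piecing the relations together gives one ordering: δ < κ < ζ < χ < α < η < μ < β.
Counting 6 from the largest end gives ζ.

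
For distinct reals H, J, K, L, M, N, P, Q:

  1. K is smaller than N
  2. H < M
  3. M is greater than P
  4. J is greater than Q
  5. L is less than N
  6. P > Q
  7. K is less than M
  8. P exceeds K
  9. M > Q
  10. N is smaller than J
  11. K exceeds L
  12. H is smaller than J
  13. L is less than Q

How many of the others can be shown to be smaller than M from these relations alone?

The elements the relations force below M are L, K, H, Q, P — no chain reaches any other.
That is 5.

5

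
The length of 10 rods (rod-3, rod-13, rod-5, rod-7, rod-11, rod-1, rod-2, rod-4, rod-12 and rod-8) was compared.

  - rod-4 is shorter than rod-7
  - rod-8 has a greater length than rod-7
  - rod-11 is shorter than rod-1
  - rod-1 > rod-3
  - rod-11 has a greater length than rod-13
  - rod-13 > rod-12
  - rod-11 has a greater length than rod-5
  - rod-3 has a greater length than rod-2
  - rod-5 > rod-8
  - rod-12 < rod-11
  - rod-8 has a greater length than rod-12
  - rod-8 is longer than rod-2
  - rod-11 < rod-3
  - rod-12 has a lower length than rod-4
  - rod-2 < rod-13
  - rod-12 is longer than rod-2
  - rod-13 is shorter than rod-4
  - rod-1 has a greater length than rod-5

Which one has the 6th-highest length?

rod-7

Chaining the given pairs: rod-2 < rod-12 < rod-13 < rod-4 < rod-7 < rod-8 < rod-5 < rod-11 < rod-3 < rod-1.
The 6th largest is rod-7.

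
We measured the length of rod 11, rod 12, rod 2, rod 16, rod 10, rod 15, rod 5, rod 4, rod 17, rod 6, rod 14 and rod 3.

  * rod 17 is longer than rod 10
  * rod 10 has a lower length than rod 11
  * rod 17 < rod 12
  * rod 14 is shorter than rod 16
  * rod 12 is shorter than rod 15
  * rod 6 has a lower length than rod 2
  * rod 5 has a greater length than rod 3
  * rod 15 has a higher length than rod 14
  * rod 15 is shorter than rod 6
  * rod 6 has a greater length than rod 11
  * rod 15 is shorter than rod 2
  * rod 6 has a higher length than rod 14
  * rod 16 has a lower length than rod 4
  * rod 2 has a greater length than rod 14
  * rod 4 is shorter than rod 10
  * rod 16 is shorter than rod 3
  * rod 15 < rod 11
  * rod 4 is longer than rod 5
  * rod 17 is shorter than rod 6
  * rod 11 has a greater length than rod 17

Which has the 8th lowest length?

rod 12

Chaining the given pairs: rod 14 < rod 16 < rod 3 < rod 5 < rod 4 < rod 10 < rod 17 < rod 12 < rod 15 < rod 11 < rod 6 < rod 2.
The 8th smallest is rod 12.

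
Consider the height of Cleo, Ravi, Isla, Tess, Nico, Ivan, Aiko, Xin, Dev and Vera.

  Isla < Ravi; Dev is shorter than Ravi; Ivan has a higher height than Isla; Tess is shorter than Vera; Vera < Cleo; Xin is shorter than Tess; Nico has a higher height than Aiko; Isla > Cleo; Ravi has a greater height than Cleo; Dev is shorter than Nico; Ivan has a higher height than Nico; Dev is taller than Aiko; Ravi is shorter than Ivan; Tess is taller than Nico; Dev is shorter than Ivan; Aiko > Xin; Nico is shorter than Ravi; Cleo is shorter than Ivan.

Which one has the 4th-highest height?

Cleo

Chaining the given pairs: Xin < Aiko < Dev < Nico < Tess < Vera < Cleo < Isla < Ravi < Ivan.
Counting 4 from the largest end gives Cleo.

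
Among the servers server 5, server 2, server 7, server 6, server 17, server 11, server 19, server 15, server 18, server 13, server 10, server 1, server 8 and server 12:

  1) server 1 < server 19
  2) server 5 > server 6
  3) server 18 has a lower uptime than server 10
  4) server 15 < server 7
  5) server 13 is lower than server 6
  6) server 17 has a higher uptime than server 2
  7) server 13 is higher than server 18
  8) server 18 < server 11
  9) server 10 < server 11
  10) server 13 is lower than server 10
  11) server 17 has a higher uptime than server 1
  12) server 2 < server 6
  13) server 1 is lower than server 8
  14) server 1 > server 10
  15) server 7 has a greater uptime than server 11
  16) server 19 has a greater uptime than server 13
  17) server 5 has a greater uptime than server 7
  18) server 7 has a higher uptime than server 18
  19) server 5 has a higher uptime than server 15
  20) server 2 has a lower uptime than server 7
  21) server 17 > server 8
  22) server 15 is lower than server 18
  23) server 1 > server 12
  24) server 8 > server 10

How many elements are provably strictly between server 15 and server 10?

Chaining upward from server 15 reaches: server 18, server 13, server 1, server 8, server 17, server 11, server 6, server 7, server 19, server 5.
Chaining downward from server 10 reaches: server 18, server 13.
Strictly between server 15 and server 10 are those in both lists: server 18, server 13 — 2 elements.

2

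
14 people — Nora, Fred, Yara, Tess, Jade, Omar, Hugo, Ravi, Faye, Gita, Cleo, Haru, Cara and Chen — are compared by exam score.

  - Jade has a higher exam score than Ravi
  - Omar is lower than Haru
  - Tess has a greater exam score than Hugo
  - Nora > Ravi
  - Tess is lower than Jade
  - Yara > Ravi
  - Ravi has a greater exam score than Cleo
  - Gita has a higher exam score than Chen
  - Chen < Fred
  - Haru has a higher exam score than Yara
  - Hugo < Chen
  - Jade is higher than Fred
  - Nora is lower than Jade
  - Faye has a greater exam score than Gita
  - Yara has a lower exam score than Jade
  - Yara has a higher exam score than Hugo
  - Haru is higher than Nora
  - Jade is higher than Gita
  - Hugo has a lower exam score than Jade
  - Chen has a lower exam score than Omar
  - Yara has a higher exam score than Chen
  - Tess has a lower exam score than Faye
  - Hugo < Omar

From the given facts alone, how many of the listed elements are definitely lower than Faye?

4

From Faye the given relations immediately reach Gita, Tess.
From those, Hugo, Chen — 4 in total.
Nothing else is reachable below Faye; 4 in all.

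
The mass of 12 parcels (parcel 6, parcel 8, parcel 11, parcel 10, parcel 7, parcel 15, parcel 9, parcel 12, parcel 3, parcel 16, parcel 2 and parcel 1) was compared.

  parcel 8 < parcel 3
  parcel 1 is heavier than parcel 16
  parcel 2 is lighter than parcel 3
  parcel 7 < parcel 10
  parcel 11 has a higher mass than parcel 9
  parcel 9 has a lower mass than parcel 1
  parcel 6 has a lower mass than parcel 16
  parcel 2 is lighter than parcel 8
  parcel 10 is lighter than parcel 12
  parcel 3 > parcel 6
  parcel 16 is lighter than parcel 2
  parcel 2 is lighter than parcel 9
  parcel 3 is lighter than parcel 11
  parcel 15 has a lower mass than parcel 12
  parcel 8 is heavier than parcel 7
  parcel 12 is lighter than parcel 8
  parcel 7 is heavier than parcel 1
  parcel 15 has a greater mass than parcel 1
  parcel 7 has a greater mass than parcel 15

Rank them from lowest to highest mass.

parcel 6 < parcel 16 < parcel 2 < parcel 9 < parcel 1 < parcel 15 < parcel 7 < parcel 10 < parcel 12 < parcel 8 < parcel 3 < parcel 11

Nothing is placed below parcel 6, so it is least; from there parcel 6 < parcel 16; parcel 16 < parcel 2; parcel 2 < parcel 9; parcel 9 < parcel 1; parcel 1 < parcel 15; parcel 15 < parcel 7; parcel 7 < parcel 10; parcel 10 < parcel 12; parcel 12 < parcel 8; parcel 8 < parcel 3; parcel 3 < parcel 11, each given directly.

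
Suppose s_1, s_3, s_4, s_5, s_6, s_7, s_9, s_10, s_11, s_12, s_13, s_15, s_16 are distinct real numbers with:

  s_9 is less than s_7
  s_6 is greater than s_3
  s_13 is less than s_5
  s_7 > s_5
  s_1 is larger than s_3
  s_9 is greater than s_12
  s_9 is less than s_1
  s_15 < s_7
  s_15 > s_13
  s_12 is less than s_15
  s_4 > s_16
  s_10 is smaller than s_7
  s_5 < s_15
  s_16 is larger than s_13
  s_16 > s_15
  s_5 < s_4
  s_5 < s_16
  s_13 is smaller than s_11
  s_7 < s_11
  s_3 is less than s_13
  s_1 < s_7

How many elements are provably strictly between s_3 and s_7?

Chaining upward from s_3 reaches: s_13, s_5, s_6, s_15, s_16, s_1, s_11, s_4.
Chaining downward from s_7 reaches: s_12, s_13, s_9, s_5, s_15, s_10, s_1.
Strictly between s_3 and s_7 are those in both lists: s_13, s_5, s_15, s_1 — 4 elements.

4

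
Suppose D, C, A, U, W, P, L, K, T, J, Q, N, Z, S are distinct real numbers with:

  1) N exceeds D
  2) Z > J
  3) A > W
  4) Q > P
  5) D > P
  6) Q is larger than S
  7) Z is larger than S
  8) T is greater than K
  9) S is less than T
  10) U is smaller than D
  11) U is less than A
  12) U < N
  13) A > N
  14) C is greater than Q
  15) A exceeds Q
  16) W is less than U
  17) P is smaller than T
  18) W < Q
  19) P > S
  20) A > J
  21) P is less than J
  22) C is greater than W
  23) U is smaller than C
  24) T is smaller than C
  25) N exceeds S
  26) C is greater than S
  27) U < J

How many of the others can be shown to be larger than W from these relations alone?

Directly above W: U, Q, C, A.
One step further: J, D, N (7 so far).
One step further: Z (8 so far).
No other element is forced above W by the given relations, so the count is 8.

8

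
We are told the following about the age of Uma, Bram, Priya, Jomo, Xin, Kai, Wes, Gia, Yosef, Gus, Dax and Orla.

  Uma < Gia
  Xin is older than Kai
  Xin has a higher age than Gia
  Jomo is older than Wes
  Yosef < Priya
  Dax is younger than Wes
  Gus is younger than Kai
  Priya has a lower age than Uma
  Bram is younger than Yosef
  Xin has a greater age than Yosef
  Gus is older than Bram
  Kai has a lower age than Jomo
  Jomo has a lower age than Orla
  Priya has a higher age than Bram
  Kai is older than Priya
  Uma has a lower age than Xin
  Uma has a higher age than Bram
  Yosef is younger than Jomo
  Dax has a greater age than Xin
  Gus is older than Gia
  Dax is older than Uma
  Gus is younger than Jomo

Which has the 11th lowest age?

Jomo

Piecing the relations together gives one ordering: Bram < Yosef < Priya < Uma < Gia < Gus < Kai < Xin < Dax < Wes < Jomo < Orla.
The 11th smallest is Jomo.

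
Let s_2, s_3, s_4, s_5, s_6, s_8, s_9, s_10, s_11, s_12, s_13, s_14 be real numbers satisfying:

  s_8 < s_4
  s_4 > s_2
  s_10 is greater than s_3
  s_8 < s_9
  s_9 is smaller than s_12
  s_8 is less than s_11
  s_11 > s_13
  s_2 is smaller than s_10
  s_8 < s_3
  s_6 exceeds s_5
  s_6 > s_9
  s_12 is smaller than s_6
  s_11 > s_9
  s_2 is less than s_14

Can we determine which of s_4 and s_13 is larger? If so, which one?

Following every chain through s_13: above s_13 we get s_11.
s_4 is not reached, and no chain runs the other way from s_4 to s_13.
So the given relations leave the order of s_13 and s_4 undetermined.

undetermined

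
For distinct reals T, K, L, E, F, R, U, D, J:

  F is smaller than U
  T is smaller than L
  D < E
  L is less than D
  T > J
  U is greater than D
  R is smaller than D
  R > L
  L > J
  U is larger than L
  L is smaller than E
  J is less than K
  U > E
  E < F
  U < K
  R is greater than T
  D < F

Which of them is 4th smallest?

Piecing the relations together gives one ordering: J < T < L < R < D < E < F < U < K.
The 4th smallest is R.

R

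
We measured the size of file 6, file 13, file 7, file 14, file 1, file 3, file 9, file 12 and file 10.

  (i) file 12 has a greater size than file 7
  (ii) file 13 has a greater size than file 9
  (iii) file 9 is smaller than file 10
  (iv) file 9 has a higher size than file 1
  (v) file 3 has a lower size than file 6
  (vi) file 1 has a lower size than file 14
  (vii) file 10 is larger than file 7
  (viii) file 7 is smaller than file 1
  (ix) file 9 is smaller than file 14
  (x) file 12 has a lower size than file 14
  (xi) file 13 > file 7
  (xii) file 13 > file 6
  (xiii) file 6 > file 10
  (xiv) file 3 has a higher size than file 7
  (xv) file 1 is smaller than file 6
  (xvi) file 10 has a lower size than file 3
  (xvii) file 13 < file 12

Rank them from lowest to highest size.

Each adjacent pair is fixed by a given relation: file 7 < file 1; file 1 < file 9; file 9 < file 10; file 10 < file 3; file 3 < file 6; file 6 < file 13; file 13 < file 12; file 12 < file 14. Chaining them end to end gives the full order.

file 7 < file 1 < file 9 < file 10 < file 3 < file 6 < file 13 < file 12 < file 14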